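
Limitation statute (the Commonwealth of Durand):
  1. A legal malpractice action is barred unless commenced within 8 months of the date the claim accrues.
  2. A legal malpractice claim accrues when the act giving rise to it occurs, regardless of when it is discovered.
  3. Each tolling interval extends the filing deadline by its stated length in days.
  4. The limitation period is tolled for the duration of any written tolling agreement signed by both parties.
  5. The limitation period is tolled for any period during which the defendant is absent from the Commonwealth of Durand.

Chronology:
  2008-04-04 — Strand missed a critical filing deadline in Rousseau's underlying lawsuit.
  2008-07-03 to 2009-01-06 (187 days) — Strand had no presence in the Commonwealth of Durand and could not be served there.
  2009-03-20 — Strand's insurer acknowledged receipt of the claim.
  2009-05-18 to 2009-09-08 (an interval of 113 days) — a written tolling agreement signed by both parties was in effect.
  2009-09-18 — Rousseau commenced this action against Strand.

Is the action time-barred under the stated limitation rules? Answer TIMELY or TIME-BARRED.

The limitation period began to run on 2008-04-04.
The untolled deadline — 8 months after 2008-04-04 — is 2008-12-04.
Because the defendant's absence from the jurisdiction ran from 2008-07-03 to 2009-01-06, the deadline is extended by 187 days to 2009-06-09.
Because the written tolling agreement ran from 2009-05-18 to 2009-09-08, the deadline is extended by 113 days to 2009-09-30.
None of the other events listed affects the running of the period under the stated rules.
Filing on 2009-09-18 beat the 2009-09-30 deadline — the action is timely.

TIMELY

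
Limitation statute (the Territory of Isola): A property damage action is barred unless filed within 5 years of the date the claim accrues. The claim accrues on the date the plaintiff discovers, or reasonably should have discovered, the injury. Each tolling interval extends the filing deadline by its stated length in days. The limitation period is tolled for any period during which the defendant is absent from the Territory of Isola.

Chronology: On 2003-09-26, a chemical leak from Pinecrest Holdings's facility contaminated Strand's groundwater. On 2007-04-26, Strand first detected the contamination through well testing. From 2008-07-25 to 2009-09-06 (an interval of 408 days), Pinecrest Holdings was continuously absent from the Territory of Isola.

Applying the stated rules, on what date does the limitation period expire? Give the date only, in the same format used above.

2013-06-08

Under the discovery rule, the claim accrued on 2007-04-26, when Strand discovered the injury — not on the 2003-09-26 date of the underlying act.
Adding the 5 years base period to 2007-04-26 gives a deadline of 2012-04-26, before any tolling.
The period was tolled for 408 days by the defendant's absence from the jurisdiction (2008-07-25 to 2009-09-06), pushing the deadline to 2013-06-08.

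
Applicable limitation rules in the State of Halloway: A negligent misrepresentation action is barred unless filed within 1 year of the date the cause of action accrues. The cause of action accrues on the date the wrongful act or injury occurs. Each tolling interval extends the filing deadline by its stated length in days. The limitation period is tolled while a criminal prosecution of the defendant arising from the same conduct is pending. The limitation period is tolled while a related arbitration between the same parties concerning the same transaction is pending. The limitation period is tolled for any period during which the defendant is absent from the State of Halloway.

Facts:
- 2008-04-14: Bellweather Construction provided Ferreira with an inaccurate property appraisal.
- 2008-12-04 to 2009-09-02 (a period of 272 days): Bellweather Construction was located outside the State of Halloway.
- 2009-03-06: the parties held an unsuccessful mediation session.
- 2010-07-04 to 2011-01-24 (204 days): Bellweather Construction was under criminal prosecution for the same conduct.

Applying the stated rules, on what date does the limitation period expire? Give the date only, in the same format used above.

2010-01-11

The limitation period began to run on 2008-04-14.
Adding the 1 year base period to 2008-04-14 gives a deadline of 2009-04-14, before any tolling.
Because the defendant's absence from the jurisdiction ran from 2008-12-04 to 2009-09-02, the deadline is extended by 272 days to 2010-01-11.
The pending criminal prosecution from 2010-07-04 to 2011-01-24 began after the period had already run on 2010-01-11, so it has no tolling effect.
The other events in the timeline have no effect on the limitation period under the stated rules.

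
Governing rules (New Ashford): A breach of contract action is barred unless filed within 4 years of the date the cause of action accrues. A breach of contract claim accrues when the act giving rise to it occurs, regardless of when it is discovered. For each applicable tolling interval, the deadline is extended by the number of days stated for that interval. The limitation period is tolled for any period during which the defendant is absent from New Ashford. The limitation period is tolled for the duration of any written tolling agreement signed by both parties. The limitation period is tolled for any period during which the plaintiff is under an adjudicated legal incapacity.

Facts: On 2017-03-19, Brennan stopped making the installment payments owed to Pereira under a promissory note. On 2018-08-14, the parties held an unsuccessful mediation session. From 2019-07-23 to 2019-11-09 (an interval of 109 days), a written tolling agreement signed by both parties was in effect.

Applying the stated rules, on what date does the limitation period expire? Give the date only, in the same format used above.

The limitation period began to run on 2017-03-19.
Adding the 4 years base period to 2017-03-19 gives a deadline of 2021-03-19, before any tolling.
The written tolling agreement from 2019-07-23 to 2019-11-09 tolled the period for 109 days, extending the deadline to 2021-07-06.
None of the other events listed affects the running of the period under the stated rules.

2021-07-06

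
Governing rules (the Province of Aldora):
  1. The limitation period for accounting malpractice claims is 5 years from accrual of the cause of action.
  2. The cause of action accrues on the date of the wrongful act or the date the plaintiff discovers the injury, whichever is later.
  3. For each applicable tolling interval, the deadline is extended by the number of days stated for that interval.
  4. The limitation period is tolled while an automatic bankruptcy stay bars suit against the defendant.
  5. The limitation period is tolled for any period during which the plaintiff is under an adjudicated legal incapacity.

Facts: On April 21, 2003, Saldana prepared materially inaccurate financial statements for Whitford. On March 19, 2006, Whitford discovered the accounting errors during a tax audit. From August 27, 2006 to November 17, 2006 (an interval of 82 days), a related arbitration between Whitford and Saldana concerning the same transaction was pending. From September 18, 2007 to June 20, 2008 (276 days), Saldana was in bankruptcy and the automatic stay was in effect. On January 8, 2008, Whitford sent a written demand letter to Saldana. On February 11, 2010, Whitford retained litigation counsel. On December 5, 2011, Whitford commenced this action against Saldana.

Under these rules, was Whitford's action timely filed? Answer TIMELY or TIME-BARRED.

TIMELY

Because discovery on March 19, 2006 post-dates the April 21, 2003 act, accrual under the later-of rule falls on March 19, 2006.
Adding the 5 years base period to March 19, 2006 gives a deadline of March 19, 2011, before any tolling.
The period was tolled for 276 days by the automatic bankruptcy stay (September 18, 2007 to June 20, 2008), pushing the deadline to December 20, 2011.
The pending related arbitration from August 27, 2006 to November 17, 2006 does not toll the period, because no stated rule makes a pending arbitration a tolling event.
None of the other events listed affects the running of the period under the stated rules.
The December 5, 2011 filing precedes the December 20, 2011 deadline; the claim is timely.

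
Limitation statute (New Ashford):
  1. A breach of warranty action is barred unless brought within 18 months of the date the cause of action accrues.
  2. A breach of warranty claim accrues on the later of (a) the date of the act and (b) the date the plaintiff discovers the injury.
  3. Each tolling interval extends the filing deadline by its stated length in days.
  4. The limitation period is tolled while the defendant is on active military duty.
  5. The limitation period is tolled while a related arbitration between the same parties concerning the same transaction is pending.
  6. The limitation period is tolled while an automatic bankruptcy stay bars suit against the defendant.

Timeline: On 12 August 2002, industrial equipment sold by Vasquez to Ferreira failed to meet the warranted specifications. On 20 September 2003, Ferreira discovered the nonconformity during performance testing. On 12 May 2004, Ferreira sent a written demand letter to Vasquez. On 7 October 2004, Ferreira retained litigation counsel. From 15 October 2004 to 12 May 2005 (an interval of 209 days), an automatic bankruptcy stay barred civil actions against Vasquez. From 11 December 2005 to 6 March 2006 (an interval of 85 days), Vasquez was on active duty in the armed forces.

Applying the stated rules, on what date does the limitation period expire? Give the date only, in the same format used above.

15 October 2005

Taking the later of the act (12 August 2002) and discovery (20 September 2003), the claim accrued on 20 September 2003.
Adding the 18 months base period to 20 September 2003 gives a deadline of 20 March 2005, before any tolling.
Because the automatic bankruptcy stay ran from 15 October 2004 to 12 May 2005, the deadline is extended by 209 days to 15 October 2005.
By the time the defendant's active military service began on 11 December 2005, the limitation period had already expired on 15 October 2005; that interval cannot revive it.
Nothing else in the chronology tolls or restarts the period.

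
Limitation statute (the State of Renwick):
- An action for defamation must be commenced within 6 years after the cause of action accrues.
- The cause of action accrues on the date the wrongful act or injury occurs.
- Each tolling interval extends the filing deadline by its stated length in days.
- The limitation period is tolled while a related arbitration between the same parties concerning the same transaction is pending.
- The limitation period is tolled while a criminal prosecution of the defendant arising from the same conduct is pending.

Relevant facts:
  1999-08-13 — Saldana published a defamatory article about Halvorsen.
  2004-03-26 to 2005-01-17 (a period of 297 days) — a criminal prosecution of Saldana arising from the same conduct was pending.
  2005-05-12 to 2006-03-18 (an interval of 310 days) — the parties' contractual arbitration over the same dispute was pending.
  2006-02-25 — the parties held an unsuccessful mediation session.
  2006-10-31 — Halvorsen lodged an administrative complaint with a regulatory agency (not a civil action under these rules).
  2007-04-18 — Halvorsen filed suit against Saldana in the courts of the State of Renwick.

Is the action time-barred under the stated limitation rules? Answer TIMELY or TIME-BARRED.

TIME-BARRED

The cause of action accrued on 1999-08-13, the date of the act.
6 years from 1999-08-13 is 2005-08-13.
The period was tolled for 297 days by the pending criminal prosecution (2004-03-26 to 2005-01-17), pushing the deadline to 2006-06-06.
Because the pending related arbitration ran from 2005-05-12 to 2006-03-18, the deadline is extended by 310 days to 2007-04-12.
Nothing else in the chronology tolls or restarts the period.
The 2007-04-18 filing falls after the 2007-04-12 deadline; the claim is time-barred.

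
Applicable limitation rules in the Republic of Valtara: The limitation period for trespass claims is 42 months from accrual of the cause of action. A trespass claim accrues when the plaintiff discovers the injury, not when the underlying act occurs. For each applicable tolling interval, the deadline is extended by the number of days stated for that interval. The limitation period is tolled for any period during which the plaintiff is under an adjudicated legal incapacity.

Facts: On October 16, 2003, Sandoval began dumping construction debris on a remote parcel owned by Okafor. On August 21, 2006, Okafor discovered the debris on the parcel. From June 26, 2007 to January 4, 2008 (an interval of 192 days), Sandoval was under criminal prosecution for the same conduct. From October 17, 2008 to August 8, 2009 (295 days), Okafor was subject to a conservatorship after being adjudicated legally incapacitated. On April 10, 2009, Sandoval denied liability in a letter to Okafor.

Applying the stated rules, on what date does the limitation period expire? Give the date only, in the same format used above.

Under the discovery rule, the claim accrued on August 21, 2006, when Okafor discovered the injury — not on the October 16, 2003 date of the underlying act.
The untolled deadline — 42 months after August 21, 2006 — is February 21, 2010.
The plaintiff's legal incapacity from October 17, 2008 to August 8, 2009 tolled the period for 295 days, extending the deadline to December 13, 2010.
No stated provision tolls the period for a criminal prosecution, so the interval from June 26, 2007 to January 4, 2008 has no effect on the deadline.
The other events in the timeline have no effect on the limitation period under the stated rules.

December 13, 2010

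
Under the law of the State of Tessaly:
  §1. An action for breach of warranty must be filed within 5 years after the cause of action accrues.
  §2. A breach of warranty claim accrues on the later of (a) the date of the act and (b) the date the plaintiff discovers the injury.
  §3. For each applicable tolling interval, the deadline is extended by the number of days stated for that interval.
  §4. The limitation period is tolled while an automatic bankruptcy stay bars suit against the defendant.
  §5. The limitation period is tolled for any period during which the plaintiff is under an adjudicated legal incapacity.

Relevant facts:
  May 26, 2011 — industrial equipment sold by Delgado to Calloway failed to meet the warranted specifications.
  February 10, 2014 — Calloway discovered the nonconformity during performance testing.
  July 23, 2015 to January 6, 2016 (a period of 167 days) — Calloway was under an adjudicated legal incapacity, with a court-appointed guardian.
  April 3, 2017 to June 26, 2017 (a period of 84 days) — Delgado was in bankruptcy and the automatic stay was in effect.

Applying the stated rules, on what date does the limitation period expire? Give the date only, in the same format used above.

October 19, 2019

Because discovery on February 10, 2014 post-dates the May 26, 2011 act, accrual under the later-of rule falls on February 10, 2014.
Adding the 5 years base period to February 10, 2014 gives a deadline of February 10, 2019, before any tolling.
The plaintiff's legal incapacity from July 23, 2015 to January 6, 2016 tolled the period for 167 days, extending the deadline to July 27, 2019.
Because the automatic bankruptcy stay ran from April 3, 2017 to June 26, 2017, the deadline is extended by 84 days to October 19, 2019.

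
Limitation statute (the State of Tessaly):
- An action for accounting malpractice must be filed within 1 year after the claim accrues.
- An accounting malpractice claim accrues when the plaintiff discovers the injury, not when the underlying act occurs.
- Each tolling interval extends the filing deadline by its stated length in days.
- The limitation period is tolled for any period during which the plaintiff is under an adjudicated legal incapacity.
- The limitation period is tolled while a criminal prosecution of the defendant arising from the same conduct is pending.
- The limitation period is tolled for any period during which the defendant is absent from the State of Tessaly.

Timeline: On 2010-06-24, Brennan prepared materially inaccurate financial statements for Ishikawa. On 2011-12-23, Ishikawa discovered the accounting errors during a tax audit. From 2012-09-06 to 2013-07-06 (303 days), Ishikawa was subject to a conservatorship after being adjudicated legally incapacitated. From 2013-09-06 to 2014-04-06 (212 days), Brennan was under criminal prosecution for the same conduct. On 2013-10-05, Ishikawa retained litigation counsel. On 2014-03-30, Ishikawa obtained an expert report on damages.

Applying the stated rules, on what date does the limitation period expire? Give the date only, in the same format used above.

2014-05-22

The claim did not accrue until Ishikawa discovered the injury on 2011-12-23; the 2010-06-24 act date does not start the clock under the stated rule.
Adding the 1 year base period to 2011-12-23 gives a deadline of 2012-12-23, before any tolling.
The plaintiff's legal incapacity from 2012-09-06 to 2013-07-06 tolled the period for 303 days, extending the deadline to 2013-10-22.
Because the pending criminal prosecution ran from 2013-09-06 to 2014-04-06, the deadline is extended by 212 days to 2014-05-22.
The other events in the timeline have no effect on the limitation period under the stated rules.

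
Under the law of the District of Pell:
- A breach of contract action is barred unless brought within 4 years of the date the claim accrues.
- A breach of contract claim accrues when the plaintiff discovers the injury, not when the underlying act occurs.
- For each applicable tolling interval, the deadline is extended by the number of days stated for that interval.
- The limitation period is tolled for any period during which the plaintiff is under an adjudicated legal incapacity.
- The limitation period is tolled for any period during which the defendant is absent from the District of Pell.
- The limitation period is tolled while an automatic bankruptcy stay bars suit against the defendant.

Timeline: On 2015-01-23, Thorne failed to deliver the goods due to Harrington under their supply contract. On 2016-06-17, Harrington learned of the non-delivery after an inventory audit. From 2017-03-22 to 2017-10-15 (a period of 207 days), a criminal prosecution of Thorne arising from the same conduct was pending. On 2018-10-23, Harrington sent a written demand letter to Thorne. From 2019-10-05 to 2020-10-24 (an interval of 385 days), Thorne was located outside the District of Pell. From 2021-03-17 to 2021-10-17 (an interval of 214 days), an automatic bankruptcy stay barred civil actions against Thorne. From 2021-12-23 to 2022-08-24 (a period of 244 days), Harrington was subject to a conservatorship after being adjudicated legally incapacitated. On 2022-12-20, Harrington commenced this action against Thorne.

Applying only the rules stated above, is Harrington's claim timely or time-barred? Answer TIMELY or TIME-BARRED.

Accrual is tied to discovery, so the period began on 2016-06-17 rather than on 2015-01-23 when the act occurred.
Adding the 4 years base period to 2016-06-17 gives a deadline of 2020-06-17, before any tolling.
Because the defendant's absence from the jurisdiction ran from 2019-10-05 to 2020-10-24, the deadline is extended by 385 days to 2021-07-07.
Because the automatic bankruptcy stay ran from 2021-03-17 to 2021-10-17, the deadline is extended by 214 days to 2022-02-06.
The plaintiff's legal incapacity from 2021-12-23 to 2022-08-24 tolled the period for 244 days, extending the deadline to 2022-10-08.
No stated provision tolls the period for a criminal prosecution, so the interval from 2017-03-22 to 2017-10-15 has no effect on the deadline.
Nothing else in the chronology tolls or restarts the period.
Harrington filed on 2022-12-20, after the 2022-10-08 deadline, so the action is time-barred.

TIME-BARRED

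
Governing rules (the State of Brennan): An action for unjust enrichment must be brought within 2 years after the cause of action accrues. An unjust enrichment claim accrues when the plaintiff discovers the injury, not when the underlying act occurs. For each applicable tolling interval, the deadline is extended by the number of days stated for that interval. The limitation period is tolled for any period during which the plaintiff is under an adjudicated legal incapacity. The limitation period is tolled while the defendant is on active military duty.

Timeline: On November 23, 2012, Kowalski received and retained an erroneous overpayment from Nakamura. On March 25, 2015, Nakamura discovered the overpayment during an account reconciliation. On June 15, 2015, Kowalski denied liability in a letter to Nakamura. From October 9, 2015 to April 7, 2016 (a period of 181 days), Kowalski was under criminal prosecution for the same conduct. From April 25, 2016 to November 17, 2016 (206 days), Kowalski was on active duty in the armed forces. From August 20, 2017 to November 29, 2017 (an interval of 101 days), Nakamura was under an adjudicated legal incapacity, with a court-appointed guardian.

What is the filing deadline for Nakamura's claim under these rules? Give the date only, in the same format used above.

Under the discovery rule, the claim accrued on March 25, 2015, when Nakamura discovered the injury — not on the November 23, 2012 date of the underlying act.
The untolled deadline — 2 years after March 25, 2015 — is March 25, 2017.
The period was tolled for 206 days by the defendant's active military service (April 25, 2016 to November 17, 2016), pushing the deadline to October 17, 2017.
The plaintiff's legal incapacity from August 20, 2017 to November 29, 2017 tolled the period for 101 days, extending the deadline to January 26, 2018.
No stated provision tolls the period for a criminal prosecution, so the interval from October 9, 2015 to April 7, 2016 has no effect on the deadline.
None of the other events listed affects the running of the period under the stated rules.

January 26, 2018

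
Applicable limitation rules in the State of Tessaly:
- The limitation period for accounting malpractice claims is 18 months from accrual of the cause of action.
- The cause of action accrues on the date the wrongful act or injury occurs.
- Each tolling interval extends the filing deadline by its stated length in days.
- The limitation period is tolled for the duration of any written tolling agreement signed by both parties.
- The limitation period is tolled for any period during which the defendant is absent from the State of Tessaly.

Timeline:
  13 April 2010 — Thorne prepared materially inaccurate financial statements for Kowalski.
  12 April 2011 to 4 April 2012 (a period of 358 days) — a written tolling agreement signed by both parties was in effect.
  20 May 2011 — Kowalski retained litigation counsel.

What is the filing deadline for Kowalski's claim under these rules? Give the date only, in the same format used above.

5 October 2012

The cause of action accrued on 13 April 2010, the date of the act.
The untolled deadline — 18 months after 13 April 2010 — is 13 October 2011.
The period was tolled for 358 days by the written tolling agreement (12 April 2011 to 4 April 2012), pushing the deadline to 5 October 2012.
The other events in the timeline have no effect on the limitation period under the stated rules.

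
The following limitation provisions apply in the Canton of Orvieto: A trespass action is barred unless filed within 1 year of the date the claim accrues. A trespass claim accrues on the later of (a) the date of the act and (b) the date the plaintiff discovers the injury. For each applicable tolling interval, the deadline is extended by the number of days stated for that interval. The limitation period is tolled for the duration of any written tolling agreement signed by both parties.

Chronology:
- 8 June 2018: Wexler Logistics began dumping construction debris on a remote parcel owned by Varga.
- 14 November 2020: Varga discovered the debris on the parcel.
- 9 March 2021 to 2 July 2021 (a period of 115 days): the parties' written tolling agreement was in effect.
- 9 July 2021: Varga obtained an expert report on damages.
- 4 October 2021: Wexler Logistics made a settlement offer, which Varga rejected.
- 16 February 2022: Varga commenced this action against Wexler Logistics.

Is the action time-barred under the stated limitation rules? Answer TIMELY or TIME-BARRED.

The claim accrued on 14 November 2020 — the later of the 8 June 2018 act and the 14 November 2020 discovery.
Adding the 1 year base period to 14 November 2020 gives a deadline of 14 November 2021, before any tolling.
Because the written tolling agreement ran from 9 March 2021 to 2 July 2021, the deadline is extended by 115 days to 9 March 2022.
None of the other events listed affects the running of the period under the stated rules.
The 16 February 2022 filing precedes the 9 March 2022 deadline; the claim is timely.

TIMELY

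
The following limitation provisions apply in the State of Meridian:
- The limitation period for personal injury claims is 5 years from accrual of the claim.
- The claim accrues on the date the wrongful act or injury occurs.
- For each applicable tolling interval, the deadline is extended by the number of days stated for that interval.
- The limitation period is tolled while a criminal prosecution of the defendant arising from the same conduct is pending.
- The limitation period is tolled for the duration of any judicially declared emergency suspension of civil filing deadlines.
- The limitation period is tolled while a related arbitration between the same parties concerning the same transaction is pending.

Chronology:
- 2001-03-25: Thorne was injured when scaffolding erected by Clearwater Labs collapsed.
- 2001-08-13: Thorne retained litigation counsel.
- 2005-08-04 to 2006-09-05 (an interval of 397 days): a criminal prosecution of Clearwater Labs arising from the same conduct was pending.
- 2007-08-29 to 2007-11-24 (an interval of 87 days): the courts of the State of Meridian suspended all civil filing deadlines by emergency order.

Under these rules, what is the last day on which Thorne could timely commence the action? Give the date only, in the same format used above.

2007-04-26

The limitation period began to run on 2001-03-25.
The untolled deadline — 5 years after 2001-03-25 — is 2006-03-25.
The period was tolled for 397 days by the pending criminal prosecution (2005-08-04 to 2006-09-05), pushing the deadline to 2007-04-26.
The emergency suspension of filing deadlines from 2007-08-29 to 2007-11-24 began after the period had already run on 2007-04-26, so it has no tolling effect.
The other events in the timeline have no effect on the limitation period under the stated rules.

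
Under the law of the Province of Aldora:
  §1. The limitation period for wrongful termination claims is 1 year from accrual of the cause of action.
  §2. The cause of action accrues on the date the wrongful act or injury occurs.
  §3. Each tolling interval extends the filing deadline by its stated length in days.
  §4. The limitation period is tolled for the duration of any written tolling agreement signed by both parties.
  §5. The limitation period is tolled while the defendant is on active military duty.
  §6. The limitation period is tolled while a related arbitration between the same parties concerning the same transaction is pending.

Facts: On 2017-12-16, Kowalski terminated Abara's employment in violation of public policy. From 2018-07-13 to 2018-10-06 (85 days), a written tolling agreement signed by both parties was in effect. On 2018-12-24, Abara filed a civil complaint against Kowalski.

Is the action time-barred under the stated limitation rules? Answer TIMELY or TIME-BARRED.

TIMELY

The limitation period began to run on 2017-12-16.
The untolled deadline — 1 year after 2017-12-16 — is 2018-12-16.
The written tolling agreement from 2018-07-13 to 2018-10-06 tolled the period for 85 days, extending the deadline to 2019-03-11.
Abara filed on 2018-12-24, before the 2019-03-11 deadline, so the action is timely.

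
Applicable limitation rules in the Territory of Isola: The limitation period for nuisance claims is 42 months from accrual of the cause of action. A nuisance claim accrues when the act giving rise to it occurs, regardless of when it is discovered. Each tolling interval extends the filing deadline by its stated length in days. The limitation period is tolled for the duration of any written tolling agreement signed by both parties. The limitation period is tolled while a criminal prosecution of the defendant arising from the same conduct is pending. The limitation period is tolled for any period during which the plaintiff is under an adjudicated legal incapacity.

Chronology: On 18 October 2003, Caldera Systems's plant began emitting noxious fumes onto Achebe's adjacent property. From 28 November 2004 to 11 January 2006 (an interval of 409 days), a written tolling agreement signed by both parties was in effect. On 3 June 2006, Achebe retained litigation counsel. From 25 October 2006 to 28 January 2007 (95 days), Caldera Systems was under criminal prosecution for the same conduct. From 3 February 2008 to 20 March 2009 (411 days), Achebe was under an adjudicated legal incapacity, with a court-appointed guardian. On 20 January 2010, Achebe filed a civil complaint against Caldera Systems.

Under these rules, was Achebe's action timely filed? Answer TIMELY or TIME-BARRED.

TIME-BARRED

The cause of action accrued on 18 October 2003, the date of the act.
The untolled deadline — 42 months after 18 October 2003 — is 18 April 2007.
Because the written tolling agreement ran from 28 November 2004 to 11 January 2006, the deadline is extended by 409 days to 31 May 2008.
The pending criminal prosecution from 25 October 2006 to 28 January 2007 tolled the period for 95 days, extending the deadline to 3 September 2008.
The plaintiff's legal incapacity from 3 February 2008 to 20 March 2009 tolled the period for 411 days, extending the deadline to 19 October 2009.
Nothing else in the chronology tolls or restarts the period.
Filing on 20 January 2010 missed the 19 October 2009 deadline — the action is time-barred.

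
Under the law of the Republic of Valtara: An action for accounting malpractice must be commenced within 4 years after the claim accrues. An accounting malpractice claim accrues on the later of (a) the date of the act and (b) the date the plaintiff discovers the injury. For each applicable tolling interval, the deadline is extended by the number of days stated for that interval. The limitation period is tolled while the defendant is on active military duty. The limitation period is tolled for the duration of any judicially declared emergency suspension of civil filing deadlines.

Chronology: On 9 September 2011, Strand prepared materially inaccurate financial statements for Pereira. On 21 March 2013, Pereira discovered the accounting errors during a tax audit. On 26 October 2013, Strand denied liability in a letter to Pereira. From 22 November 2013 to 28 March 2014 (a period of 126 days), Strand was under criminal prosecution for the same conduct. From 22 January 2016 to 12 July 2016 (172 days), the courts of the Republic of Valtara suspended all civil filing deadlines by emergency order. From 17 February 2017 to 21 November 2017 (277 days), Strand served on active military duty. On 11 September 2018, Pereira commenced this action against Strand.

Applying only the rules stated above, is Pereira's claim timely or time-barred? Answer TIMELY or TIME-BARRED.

TIME-BARRED

Taking the later of the act (9 September 2011) and discovery (21 March 2013), the claim accrued on 21 March 2013.
4 years from 21 March 2013 is 21 March 2017.
Because the emergency suspension of filing deadlines ran from 22 January 2016 to 12 July 2016, the deadline is extended by 172 days to 9 September 2017.
The defendant's active military service from 17 February 2017 to 21 November 2017 tolled the period for 277 days, extending the deadline to 13 June 2018.
No stated provision tolls the period for a criminal prosecution, so the interval from 22 November 2013 to 28 March 2014 has no effect on the deadline.
Nothing else in the chronology tolls or restarts the period.
Filing on 11 September 2018 missed the 13 June 2018 deadline — the action is time-barred.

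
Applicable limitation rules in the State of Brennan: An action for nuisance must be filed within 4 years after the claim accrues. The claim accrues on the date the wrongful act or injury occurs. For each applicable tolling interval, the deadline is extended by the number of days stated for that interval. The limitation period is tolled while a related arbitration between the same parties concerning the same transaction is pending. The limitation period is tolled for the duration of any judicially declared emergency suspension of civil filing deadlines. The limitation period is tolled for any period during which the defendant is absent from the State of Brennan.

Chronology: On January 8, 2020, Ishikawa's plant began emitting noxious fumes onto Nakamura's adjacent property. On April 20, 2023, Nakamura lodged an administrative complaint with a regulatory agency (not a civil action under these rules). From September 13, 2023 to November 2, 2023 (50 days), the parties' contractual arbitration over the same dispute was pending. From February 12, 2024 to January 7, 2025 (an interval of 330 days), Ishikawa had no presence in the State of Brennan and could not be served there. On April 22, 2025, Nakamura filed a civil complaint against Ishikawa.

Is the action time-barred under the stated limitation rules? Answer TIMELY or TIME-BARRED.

TIME-BARRED

The claim accrued on January 8, 2020, the date of the act.
Adding the 4 years base period to January 8, 2020 gives a deadline of January 8, 2024, before any tolling.
Because the pending related arbitration ran from September 13, 2023 to November 2, 2023, the deadline is extended by 50 days to February 27, 2024.
Because the defendant's absence from the jurisdiction ran from February 12, 2024 to January 7, 2025, the deadline is extended by 330 days to January 22, 2025.
Nothing else in the chronology tolls or restarts the period.
Filing on April 22, 2025 missed the January 22, 2025 deadline — the action is time-barred.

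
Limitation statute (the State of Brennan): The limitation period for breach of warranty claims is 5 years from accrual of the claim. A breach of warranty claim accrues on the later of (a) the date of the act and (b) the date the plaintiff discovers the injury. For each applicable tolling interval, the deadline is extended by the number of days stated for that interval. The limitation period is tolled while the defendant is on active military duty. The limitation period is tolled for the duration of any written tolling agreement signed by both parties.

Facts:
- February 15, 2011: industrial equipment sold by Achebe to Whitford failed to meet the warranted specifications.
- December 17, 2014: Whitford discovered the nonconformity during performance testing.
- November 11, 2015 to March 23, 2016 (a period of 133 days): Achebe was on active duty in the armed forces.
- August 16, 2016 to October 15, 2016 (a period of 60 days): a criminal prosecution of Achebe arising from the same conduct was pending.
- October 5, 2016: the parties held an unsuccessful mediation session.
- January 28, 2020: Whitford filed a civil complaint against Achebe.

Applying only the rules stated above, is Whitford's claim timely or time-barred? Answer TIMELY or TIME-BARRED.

The claim accrued on December 17, 2014 — the later of the February 15, 2011 act and the December 17, 2014 discovery.
Adding the 5 years base period to December 17, 2014 gives a deadline of December 17, 2019, before any tolling.
The period was tolled for 133 days by the defendant's active military service (November 11, 2015 to March 23, 2016), pushing the deadline to April 28, 2020.
Although a criminal prosecution ran from August 16, 2016 to October 15, 2016, the stated rules do not make that a tolling event, so it is disregarded.
Nothing else in the chronology tolls or restarts the period.
The January 28, 2020 filing precedes the April 28, 2020 deadline; the claim is timely.

TIMELY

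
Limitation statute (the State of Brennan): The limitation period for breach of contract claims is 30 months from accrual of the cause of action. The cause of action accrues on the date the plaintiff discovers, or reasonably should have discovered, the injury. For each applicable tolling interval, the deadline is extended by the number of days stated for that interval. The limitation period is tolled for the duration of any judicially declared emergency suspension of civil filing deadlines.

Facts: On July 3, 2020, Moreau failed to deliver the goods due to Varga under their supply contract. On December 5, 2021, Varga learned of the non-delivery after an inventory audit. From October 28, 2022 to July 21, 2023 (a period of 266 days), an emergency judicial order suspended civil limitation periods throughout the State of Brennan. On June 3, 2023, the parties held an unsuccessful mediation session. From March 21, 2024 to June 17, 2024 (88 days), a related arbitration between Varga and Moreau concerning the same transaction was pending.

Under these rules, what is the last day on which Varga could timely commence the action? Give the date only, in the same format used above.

Accrual is tied to discovery, so the period began on December 5, 2021 rather than on July 3, 2020 when the act occurred.
30 months from December 5, 2021 is June 5, 2024.
The emergency suspension of filing deadlines from October 28, 2022 to July 21, 2023 tolled the period for 266 days, extending the deadline to February 26, 2025.
Although a pending arbitration ran from March 21, 2024 to June 17, 2024, the stated rules do not make that a tolling event, so it is disregarded.
Nothing else in the chronology tolls or restarts the period.

February 26, 2025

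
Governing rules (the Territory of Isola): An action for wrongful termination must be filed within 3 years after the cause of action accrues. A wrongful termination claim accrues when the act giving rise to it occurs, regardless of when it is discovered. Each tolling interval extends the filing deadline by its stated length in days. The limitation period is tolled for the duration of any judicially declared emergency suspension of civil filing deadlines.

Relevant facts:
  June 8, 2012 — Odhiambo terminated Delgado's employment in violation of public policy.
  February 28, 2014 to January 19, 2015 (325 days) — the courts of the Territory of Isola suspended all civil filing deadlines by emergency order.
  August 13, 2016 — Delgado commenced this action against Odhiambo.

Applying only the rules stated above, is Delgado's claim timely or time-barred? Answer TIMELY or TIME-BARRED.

The claim accrued on June 8, 2012, when the wrongful act occurred.
Adding the 3 years base period to June 8, 2012 gives a deadline of June 8, 2015, before any tolling.
Because the emergency suspension of filing deadlines ran from February 28, 2014 to January 19, 2015, the deadline is extended by 325 days to April 28, 2016.
Filing on August 13, 2016 missed the April 28, 2016 deadline — the action is time-barred.

TIME-BARRED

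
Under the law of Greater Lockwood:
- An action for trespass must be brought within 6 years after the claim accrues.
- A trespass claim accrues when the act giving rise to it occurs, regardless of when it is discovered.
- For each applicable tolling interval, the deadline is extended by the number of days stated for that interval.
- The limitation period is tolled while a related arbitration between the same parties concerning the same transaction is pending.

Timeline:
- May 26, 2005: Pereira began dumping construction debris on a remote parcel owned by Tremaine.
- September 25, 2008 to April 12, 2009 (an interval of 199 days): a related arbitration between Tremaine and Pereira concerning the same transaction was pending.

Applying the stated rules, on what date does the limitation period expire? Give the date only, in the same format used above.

December 11, 2011

The claim accrued on May 26, 2005, the date of the act.
The untolled deadline — 6 years after May 26, 2005 — is May 26, 2011.
The pending related arbitration from September 25, 2008 to April 12, 2009 tolled the period for 199 days, extending the deadline to December 11, 2011.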